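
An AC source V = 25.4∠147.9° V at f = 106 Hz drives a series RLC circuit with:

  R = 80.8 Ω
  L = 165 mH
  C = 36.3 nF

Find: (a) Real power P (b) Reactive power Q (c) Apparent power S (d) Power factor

Step 1 — Angular frequency: ω = 2π·f = 2π·106 = 666 rad/s.
Step 2 — Component impedances:
  R: Z = R = 80.8 Ω
  L: Z = jωL = j·666·0.165 = 0 + j109.9 Ω
  C: Z = 1/(jωC) = -j/(ω·C) = 0 - j4.136e+04 Ω
Step 3 — Series combination: Z_total = R + L + C = 80.8 - j4.125e+04 Ω = 4.125e+04∠-89.9° Ω.
Step 4 — Source phasor: V = 25.4∠147.9° V = -21.52 + j13.5 V.
Step 5 — Current: I = V / Z = -0.0003282 - j0.0005209 A = 0.0006157∠-122.2° A.
Step 6 — Complex power: S = V·I* = 3.063e-05 - j0.01564 VA.
Step 7 — Real power: P = Re(S) = 3.063e-05 W.
Step 8 — Reactive power: Q = Im(S) = -0.01564 VAR.
Step 9 — Apparent power: |S| = 0.01564 VA.
Step 10 — Power factor: PF = P/|S| = 0.001959 (leading).

(a) P = 3.063e-05 W  (b) Q = -0.01564 VAR  (c) S = 0.01564 VA  (d) PF = 0.001959 (leading)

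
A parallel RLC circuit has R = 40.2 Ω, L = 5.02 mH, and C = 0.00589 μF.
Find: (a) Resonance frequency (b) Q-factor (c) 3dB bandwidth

Step 1 — Resonance: ω₀ = 1/√(LC) = 1/√(0.00502·5.89e-09) = 1.839e+05 rad/s.
Step 2 — f₀ = ω₀/(2π) = 2.927e+04 Hz.
Step 3 — Parallel Q: Q = R/(ω₀L) = 40.2/(1.839e+05·0.00502) = 0.04354.
Step 4 — Bandwidth: Δω = ω₀/Q = 4.223e+06 rad/s; BW = Δω/(2π) = 6.722e+05 Hz.

(a) f₀ = 2.927e+04 Hz  (b) Q = 0.04354  (c) BW = 6.722e+05 Hz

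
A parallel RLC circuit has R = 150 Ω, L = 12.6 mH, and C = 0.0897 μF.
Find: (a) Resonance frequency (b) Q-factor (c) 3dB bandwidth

Step 1 — Resonance: ω₀ = 1/√(LC) = 1/√(0.0126·8.97e-08) = 2.975e+04 rad/s.
Step 2 — f₀ = ω₀/(2π) = 4734 Hz.
Step 3 — Parallel Q: Q = R/(ω₀L) = 150/(2.975e+04·0.0126) = 0.4002.
Step 4 — Bandwidth: Δω = ω₀/Q = 7.432e+04 rad/s; BW = Δω/(2π) = 1.183e+04 Hz.

(a) f₀ = 4734 Hz  (b) Q = 0.4002  (c) BW = 1.183e+04 Hz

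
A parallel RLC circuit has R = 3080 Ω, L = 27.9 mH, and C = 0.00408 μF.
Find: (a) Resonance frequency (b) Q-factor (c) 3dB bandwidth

Step 1 — Resonance: ω₀ = 1/√(LC) = 1/√(0.0279·4.08e-09) = 9.373e+04 rad/s.
Step 2 — f₀ = ω₀/(2π) = 1.492e+04 Hz.
Step 3 — Parallel Q: Q = R/(ω₀L) = 3080/(9.373e+04·0.0279) = 1.178.
Step 4 — Bandwidth: Δω = ω₀/Q = 7.958e+04 rad/s; BW = Δω/(2π) = 1.267e+04 Hz.

(a) f₀ = 1.492e+04 Hz  (b) Q = 1.178  (c) BW = 1.267e+04 Hz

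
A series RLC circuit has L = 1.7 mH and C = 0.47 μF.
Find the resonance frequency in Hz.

Step 1 — Resonance condition Im(Z)=0 gives ω₀ = 1/√(LC).
Step 2 — ω₀ = 1/√(0.0017·4.7e-07) = 3.538e+04 rad/s.
Step 3 — f₀ = ω₀/(2π) = 5630 Hz.

f₀ = 5630 Hz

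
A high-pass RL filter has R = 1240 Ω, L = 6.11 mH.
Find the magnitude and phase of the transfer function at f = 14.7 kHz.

Step 1 — Angular frequency: ω = 2π·1.47e+04 = 9.236e+04 rad/s.
Step 2 — Transfer function: H(jω) = jωL/(R + jωL).
Step 3 — Numerator jωL = j·564.3; denominator R + jωL = 1240 + j564.3.
Step 4 — H = 0.1716 + j0.377.
Step 5 — Magnitude: |H| = 0.4142 (-7.7 dB); phase: φ = 65.5°.

|H| = 0.4142 (-7.7 dB), φ = 65.5°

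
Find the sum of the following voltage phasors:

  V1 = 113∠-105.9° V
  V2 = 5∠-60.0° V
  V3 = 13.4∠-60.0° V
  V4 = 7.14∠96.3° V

Step 1 — Convert each phasor to rectangular form:
  V1 = 113·(cos(-105.9°) + j·sin(-105.9°)) = -30.96 - j108.7 V
  V2 = 5·(cos(-60.0°) + j·sin(-60.0°)) = 2.5 - j4.33 V
  V3 = 13.4·(cos(-60.0°) + j·sin(-60.0°)) = 6.7 - j11.6 V
  V4 = 7.14·(cos(96.3°) + j·sin(96.3°)) = -0.7835 + j7.097 V
Step 2 — Sum components: V_total = -22.54 - j117.5 V.
Step 3 — Convert to polar: |V_total| = 119.7 V, ∠V_total = -100.9°.

V_total = 119.7∠-100.9° V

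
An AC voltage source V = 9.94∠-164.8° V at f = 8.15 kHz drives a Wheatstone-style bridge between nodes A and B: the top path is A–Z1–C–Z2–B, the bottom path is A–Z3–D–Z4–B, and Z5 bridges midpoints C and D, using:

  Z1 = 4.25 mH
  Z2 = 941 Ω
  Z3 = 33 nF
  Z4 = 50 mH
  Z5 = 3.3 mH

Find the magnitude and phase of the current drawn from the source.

Step 1 — Angular frequency: ω = 2π·f = 2π·8150 = 5.121e+04 rad/s.
Step 2 — Component impedances:
  Z1: Z = jωL = j·5.121e+04·0.00425 = 0 + j217.6 Ω
  Z2: Z = R = 941 Ω
  Z3: Z = 1/(jωC) = -j/(ω·C) = 0 - j591.8 Ω
  Z4: Z = jωL = j·5.121e+04·0.05 = 0 + j2560 Ω
  Z5: Z = jωL = j·5.121e+04·0.0033 = 0 + j169 Ω
Step 3 — Bridge requires nodal analysis (the Z5 bridge couples midpoints C and D, so the two paths cannot be reduced to a simple series/parallel combination). Setting node B to ground and injecting 1 A at node A, the 3-node admittance system at A, C, D solves to V_A = Z_AB = 959.1 + j751.9 Ω = 1219∠38.1° Ω.
Step 4 — Source phasor: V = 9.94∠-164.8° V = -9.592 - j2.606 V.
Step 5 — Ohm's law: I = V / Z_total = (-9.592 - j2.606) / (959.1 + j751.9) = -0.007514 + j0.003173 A.
Step 6 — Convert to polar: |I| = 0.008156 A, ∠I = 157.1°.

I = 0.008156∠157.1° A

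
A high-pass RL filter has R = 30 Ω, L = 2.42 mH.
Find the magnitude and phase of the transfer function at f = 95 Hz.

Step 1 — Angular frequency: ω = 2π·95 = 596.9 rad/s.
Step 2 — Transfer function: H(jω) = jωL/(R + jωL).
Step 3 — Numerator jωL = j·1.445; denominator R + jωL = 30 + j1.445.
Step 4 — H = 0.002313 + j0.04804.
Step 5 — Magnitude: |H| = 0.04809 (-26.4 dB); phase: φ = 87.2°.

|H| = 0.04809 (-26.4 dB), φ = 87.2°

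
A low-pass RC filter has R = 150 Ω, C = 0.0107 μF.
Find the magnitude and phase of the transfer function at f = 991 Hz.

Step 1 — Angular frequency: ω = 2π·991 = 6227 rad/s.
Step 2 — Transfer function: H(jω) = 1/(1 + jωRC).
Step 3 — Denominator: 1 + jωRC = 1 + j·6227·150·1.07e-08 = 1 + j0.009994.
Step 4 — H = 0.9999 - j0.009993.
Step 5 — Magnitude: |H| = 1 (-0.0 dB); phase: φ = -0.6°.

|H| = 1 (-0.0 dB), φ = -0.6°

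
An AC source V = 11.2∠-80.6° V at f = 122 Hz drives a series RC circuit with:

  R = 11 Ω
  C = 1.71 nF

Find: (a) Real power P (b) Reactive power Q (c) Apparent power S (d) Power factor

Step 1 — Angular frequency: ω = 2π·f = 2π·122 = 766.5 rad/s.
Step 2 — Component impedances:
  R: Z = R = 11 Ω
  C: Z = 1/(jωC) = -j/(ω·C) = 0 - j7.629e+05 Ω
Step 3 — Series combination: Z_total = R + C = 11 - j7.629e+05 Ω = 7.629e+05∠-90.0° Ω.
Step 4 — Source phasor: V = 11.2∠-80.6° V = 1.829 - j11.05 V.
Step 5 — Current: I = V / Z = 1.448e-05 + j2.398e-06 A = 1.468e-05∠9.4° A.
Step 6 — Complex power: S = V·I* = 2.371e-09 - j0.0001644 VA.
Step 7 — Real power: P = Re(S) = 2.371e-09 W.
Step 8 — Reactive power: Q = Im(S) = -0.0001644 VAR.
Step 9 — Apparent power: |S| = 0.0001644 VA.
Step 10 — Power factor: PF = P/|S| = 1.442e-05 (leading).

(a) P = 2.371e-09 W  (b) Q = -0.0001644 VAR  (c) S = 0.0001644 VA  (d) PF = 1.442e-05 (leading)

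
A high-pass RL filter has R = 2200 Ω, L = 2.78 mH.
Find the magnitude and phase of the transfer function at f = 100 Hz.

Step 1 — Angular frequency: ω = 2π·100 = 628.3 rad/s.
Step 2 — Transfer function: H(jω) = jωL/(R + jωL).
Step 3 — Numerator jωL = j·1.747; denominator R + jωL = 2200 + j1.747.
Step 4 — H = 6.304e-07 + j0.000794.
Step 5 — Magnitude: |H| = 0.000794 (-62.0 dB); phase: φ = 90.0°.

|H| = 0.000794 (-62.0 dB), φ = 90.0°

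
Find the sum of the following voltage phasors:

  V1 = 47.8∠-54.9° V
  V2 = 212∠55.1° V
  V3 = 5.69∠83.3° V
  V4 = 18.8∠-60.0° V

Step 1 — Convert each phasor to rectangular form:
  V1 = 47.8·(cos(-54.9°) + j·sin(-54.9°)) = 27.49 - j39.11 V
  V2 = 212·(cos(55.1°) + j·sin(55.1°)) = 121.3 + j173.9 V
  V3 = 5.69·(cos(83.3°) + j·sin(83.3°)) = 0.6639 + j5.651 V
  V4 = 18.8·(cos(-60.0°) + j·sin(-60.0°)) = 9.4 - j16.28 V
Step 2 — Sum components: V_total = 158.8 + j124.1 V.
Step 3 — Convert to polar: |V_total| = 201.6 V, ∠V_total = 38.0°.

V_total = 201.6∠38.0° V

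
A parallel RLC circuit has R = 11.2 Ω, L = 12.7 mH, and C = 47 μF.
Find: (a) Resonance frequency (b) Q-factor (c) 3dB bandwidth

Step 1 — Resonance: ω₀ = 1/√(LC) = 1/√(0.0127·4.7e-05) = 1294 rad/s.
Step 2 — f₀ = ω₀/(2π) = 206 Hz.
Step 3 — Parallel Q: Q = R/(ω₀L) = 11.2/(1294·0.0127) = 0.6813.
Step 4 — Bandwidth: Δω = ω₀/Q = 1900 rad/s; BW = Δω/(2π) = 302.3 Hz.

(a) f₀ = 206 Hz  (b) Q = 0.6813  (c) BW = 302.3 Hz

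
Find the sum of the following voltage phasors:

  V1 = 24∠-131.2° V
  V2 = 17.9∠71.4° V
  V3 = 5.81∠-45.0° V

Step 1 — Convert each phasor to rectangular form:
  V1 = 24·(cos(-131.2°) + j·sin(-131.2°)) = -15.81 - j18.06 V
  V2 = 17.9·(cos(71.4°) + j·sin(71.4°)) = 5.709 + j16.97 V
  V3 = 5.81·(cos(-45.0°) + j·sin(-45.0°)) = 4.108 - j4.108 V
Step 2 — Sum components: V_total = -5.991 - j5.201 V.
Step 3 — Convert to polar: |V_total| = 7.934 V, ∠V_total = -139.0°.

V_total = 7.934∠-139.0° V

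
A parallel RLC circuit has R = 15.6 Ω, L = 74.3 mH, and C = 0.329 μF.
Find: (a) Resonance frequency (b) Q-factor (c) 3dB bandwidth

Step 1 — Resonance: ω₀ = 1/√(LC) = 1/√(0.0743·3.29e-07) = 6396 rad/s.
Step 2 — f₀ = ω₀/(2π) = 1018 Hz.
Step 3 — Parallel Q: Q = R/(ω₀L) = 15.6/(6396·0.0743) = 0.03283.
Step 4 — Bandwidth: Δω = ω₀/Q = 1.948e+05 rad/s; BW = Δω/(2π) = 3.101e+04 Hz.

(a) f₀ = 1018 Hz  (b) Q = 0.03283  (c) BW = 3.101e+04 Hz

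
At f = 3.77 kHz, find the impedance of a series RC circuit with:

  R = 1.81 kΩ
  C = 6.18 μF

Step 1 — Angular frequency: ω = 2π·f = 2π·3770 = 2.369e+04 rad/s.
Step 2 — Component impedances:
  R: Z = R = 1810 Ω
  C: Z = 1/(jωC) = -j/(ω·C) = 0 - j6.831 Ω
Step 3 — Series combination: Z_total = R + C = 1810 - j6.831 Ω = 1810∠-0.2° Ω.

Z = 1810 - j6.831 Ω = 1810∠-0.2° Ω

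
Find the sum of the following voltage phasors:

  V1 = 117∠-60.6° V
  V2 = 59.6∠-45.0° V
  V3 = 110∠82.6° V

Step 1 — Convert each phasor to rectangular form:
  V1 = 117·(cos(-60.6°) + j·sin(-60.6°)) = 57.44 - j101.9 V
  V2 = 59.6·(cos(-45.0°) + j·sin(-45.0°)) = 42.14 - j42.14 V
  V3 = 110·(cos(82.6°) + j·sin(82.6°)) = 14.17 + j109.1 V
Step 2 — Sum components: V_total = 113.7 - j34.99 V.
Step 3 — Convert to polar: |V_total| = 119 V, ∠V_total = -17.1°.

V_total = 119∠-17.1° V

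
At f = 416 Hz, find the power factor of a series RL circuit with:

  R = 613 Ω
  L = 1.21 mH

Step 1 — Angular frequency: ω = 2π·f = 2π·416 = 2614 rad/s.
Step 2 — Component impedances:
  R: Z = R = 613 Ω
  L: Z = jωL = j·2614·0.00121 = 0 + j3.163 Ω
Step 3 — Series combination: Z_total = R + L = 613 + j3.163 Ω = 613∠0.3° Ω.
Step 4 — Power factor: PF = cos(φ) = Re(Z)/|Z| = 613/613 = 1.
Step 5 — Type: Im(Z) = 3.163 ⇒ lagging (phase φ = 0.3°).

PF = 1 (lagging, φ = 0.3°)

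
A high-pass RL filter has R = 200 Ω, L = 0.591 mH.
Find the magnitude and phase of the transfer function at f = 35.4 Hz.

Step 1 — Angular frequency: ω = 2π·35.4 = 222.4 rad/s.
Step 2 — Transfer function: H(jω) = jωL/(R + jωL).
Step 3 — Numerator jωL = j·0.1315; denominator R + jωL = 200 + j0.1315.
Step 4 — H = 4.32e-07 + j0.0006573.
Step 5 — Magnitude: |H| = 0.0006573 (-63.6 dB); phase: φ = 90.0°.

|H| = 0.0006573 (-63.6 dB), φ = 90.0°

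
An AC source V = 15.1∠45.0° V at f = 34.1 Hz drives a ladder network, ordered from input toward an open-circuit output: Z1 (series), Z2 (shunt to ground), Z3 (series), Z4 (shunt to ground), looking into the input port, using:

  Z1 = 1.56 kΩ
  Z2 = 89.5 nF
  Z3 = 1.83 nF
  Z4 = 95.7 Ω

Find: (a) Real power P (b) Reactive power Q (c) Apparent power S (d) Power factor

Step 1 — Angular frequency: ω = 2π·f = 2π·34.1 = 214.3 rad/s.
Step 2 — Component impedances:
  Z1: Z = R = 1560 Ω
  Z2: Z = 1/(jωC) = -j/(ω·C) = 0 - j5.215e+04 Ω
  Z3: Z = 1/(jωC) = -j/(ω·C) = 0 - j2.55e+06 Ω
  Z4: Z = R = 95.7 Ω
Step 3 — Ladder network (open output): work backward from the far end, alternating series and parallel combinations. Z_in = 1560 - j5.11e+04 Ω = 5.113e+04∠-88.3° Ω.
Step 4 — Source phasor: V = 15.1∠45.0° V = 10.68 + j10.68 V.
Step 5 — Current: I = V / Z = -0.0002024 + j0.0002151 A = 0.0002953∠133.3° A.
Step 6 — Complex power: S = V·I* = 0.0001361 - j0.004458 VA.
Step 7 — Real power: P = Re(S) = 0.0001361 W.
Step 8 — Reactive power: Q = Im(S) = -0.004458 VAR.
Step 9 — Apparent power: |S| = 0.00446 VA.
Step 10 — Power factor: PF = P/|S| = 0.03051 (leading).

(a) P = 0.0001361 W  (b) Q = -0.004458 VAR  (c) S = 0.00446 VA  (d) PF = 0.03051 (leading)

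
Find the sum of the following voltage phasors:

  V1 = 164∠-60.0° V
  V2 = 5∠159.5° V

Step 1 — Convert each phasor to rectangular form:
  V1 = 164·(cos(-60.0°) + j·sin(-60.0°)) = 82 - j142 V
  V2 = 5·(cos(159.5°) + j·sin(159.5°)) = -4.683 + j1.751 V
Step 2 — Sum components: V_total = 77.32 - j140.3 V.
Step 3 — Convert to polar: |V_total| = 160.2 V, ∠V_total = -61.1°.

V_total = 160.2∠-61.1° V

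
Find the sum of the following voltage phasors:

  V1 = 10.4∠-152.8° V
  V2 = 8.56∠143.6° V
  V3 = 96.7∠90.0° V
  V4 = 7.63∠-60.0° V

Step 1 — Convert each phasor to rectangular form:
  V1 = 10.4·(cos(-152.8°) + j·sin(-152.8°)) = -9.25 - j4.754 V
  V2 = 8.56·(cos(143.6°) + j·sin(143.6°)) = -6.89 + j5.08 V
  V3 = 96.7·(cos(90.0°) + j·sin(90.0°)) = 0 + j96.7 V
  V4 = 7.63·(cos(-60.0°) + j·sin(-60.0°)) = 3.815 - j6.608 V
Step 2 — Sum components: V_total = -12.32 + j90.42 V.
Step 3 — Convert to polar: |V_total| = 91.25 V, ∠V_total = 97.8°.

V_total = 91.25∠97.8° V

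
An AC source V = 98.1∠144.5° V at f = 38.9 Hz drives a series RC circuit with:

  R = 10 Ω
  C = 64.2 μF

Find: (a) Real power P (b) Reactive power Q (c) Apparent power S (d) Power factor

Step 1 — Angular frequency: ω = 2π·f = 2π·38.9 = 244.4 rad/s.
Step 2 — Component impedances:
  R: Z = R = 10 Ω
  C: Z = 1/(jωC) = -j/(ω·C) = 0 - j63.73 Ω
Step 3 — Series combination: Z_total = R + C = 10 - j63.73 Ω = 64.51∠-81.1° Ω.
Step 4 — Source phasor: V = 98.1∠144.5° V = -79.86 + j56.97 V.
Step 5 — Current: I = V / Z = -1.064 - j1.086 A = 1.521∠-134.4° A.
Step 6 — Complex power: S = V·I* = 23.13 - j147.4 VA.
Step 7 — Real power: P = Re(S) = 23.13 W.
Step 8 — Reactive power: Q = Im(S) = -147.4 VAR.
Step 9 — Apparent power: |S| = 149.2 VA.
Step 10 — Power factor: PF = P/|S| = 0.155 (leading).

(a) P = 23.13 W  (b) Q = -147.4 VAR  (c) S = 149.2 VA  (d) PF = 0.155 (leading)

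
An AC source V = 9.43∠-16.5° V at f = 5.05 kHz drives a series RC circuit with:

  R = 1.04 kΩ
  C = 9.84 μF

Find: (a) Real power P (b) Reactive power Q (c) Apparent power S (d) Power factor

Step 1 — Angular frequency: ω = 2π·f = 2π·5050 = 3.173e+04 rad/s.
Step 2 — Component impedances:
  R: Z = R = 1040 Ω
  C: Z = 1/(jωC) = -j/(ω·C) = 0 - j3.203 Ω
Step 3 — Series combination: Z_total = R + C = 1040 - j3.203 Ω = 1040∠-0.2° Ω.
Step 4 — Source phasor: V = 9.43∠-16.5° V = 9.042 - j2.678 V.
Step 5 — Current: I = V / Z = 0.008702 - j0.002548 A = 0.009067∠-16.3° A.
Step 6 — Complex power: S = V·I* = 0.0855 - j0.0002633 VA.
Step 7 — Real power: P = Re(S) = 0.0855 W.
Step 8 — Reactive power: Q = Im(S) = -0.0002633 VAR.
Step 9 — Apparent power: |S| = 0.0855 VA.
Step 10 — Power factor: PF = P/|S| = 1 (leading).

(a) P = 0.0855 W  (b) Q = -0.0002633 VAR  (c) S = 0.0855 VA  (d) PF = 1 (leading)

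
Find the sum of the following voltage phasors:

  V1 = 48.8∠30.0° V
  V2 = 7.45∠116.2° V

Step 1 — Convert each phasor to rectangular form:
  V1 = 48.8·(cos(30.0°) + j·sin(30.0°)) = 42.26 + j24.4 V
  V2 = 7.45·(cos(116.2°) + j·sin(116.2°)) = -3.289 + j6.685 V
Step 2 — Sum components: V_total = 38.97 + j31.08 V.
Step 3 — Convert to polar: |V_total| = 49.85 V, ∠V_total = 38.6°.

V_total = 49.85∠38.6° V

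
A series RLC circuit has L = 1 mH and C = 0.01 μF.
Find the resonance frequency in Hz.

Step 1 — Resonance condition Im(Z)=0 gives ω₀ = 1/√(LC).
Step 2 — ω₀ = 1/√(0.001·1e-08) = 3.162e+05 rad/s.
Step 3 — f₀ = ω₀/(2π) = 5.033e+04 Hz.

f₀ = 5.033e+04 Hz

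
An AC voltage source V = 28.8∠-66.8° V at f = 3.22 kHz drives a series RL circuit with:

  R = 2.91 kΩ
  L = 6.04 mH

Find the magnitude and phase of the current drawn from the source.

Step 1 — Angular frequency: ω = 2π·f = 2π·3220 = 2.023e+04 rad/s.
Step 2 — Component impedances:
  R: Z = R = 2910 Ω
  L: Z = jωL = j·2.023e+04·0.00604 = 0 + j122.2 Ω
Step 3 — Series combination: Z_total = R + L = 2910 + j122.2 Ω = 2913∠2.4° Ω.
Step 4 — Source phasor: V = 28.8∠-66.8° V = 11.35 - j26.47 V.
Step 5 — Ohm's law: I = V / Z_total = (11.35 - j26.47) / (2910 + j122.2) = 0.003511 - j0.009244 A.
Step 6 — Convert to polar: |I| = 0.009888 A, ∠I = -69.2°.

I = 0.009888∠-69.2° A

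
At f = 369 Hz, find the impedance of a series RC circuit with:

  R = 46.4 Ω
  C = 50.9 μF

Step 1 — Angular frequency: ω = 2π·f = 2π·369 = 2318 rad/s.
Step 2 — Component impedances:
  R: Z = R = 46.4 Ω
  C: Z = 1/(jωC) = -j/(ω·C) = 0 - j8.474 Ω
Step 3 — Series combination: Z_total = R + C = 46.4 - j8.474 Ω = 47.17∠-10.3° Ω.

Z = 46.4 - j8.474 Ω = 47.17∠-10.3° Ω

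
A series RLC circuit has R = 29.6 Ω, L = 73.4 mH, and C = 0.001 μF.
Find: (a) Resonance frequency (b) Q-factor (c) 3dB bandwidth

Step 1 — Resonance condition Im(Z)=0 gives ω₀ = 1/√(LC).
Step 2 — ω₀ = 1/√(0.0734·1e-09) = 1.167e+05 rad/s.
Step 3 — f₀ = ω₀/(2π) = 1.858e+04 Hz.
Step 4 — Series Q: Q = ω₀L/R = 1.167e+05·0.0734/29.6 = 289.4.
Step 5 — 3dB bandwidth: Δω = ω₀/Q = 403.3 rad/s; BW = Δω/(2π) = 64.18 Hz.

(a) f₀ = 1.858e+04 Hz  (b) Q = 289.4  (c) BW = 64.18 Hz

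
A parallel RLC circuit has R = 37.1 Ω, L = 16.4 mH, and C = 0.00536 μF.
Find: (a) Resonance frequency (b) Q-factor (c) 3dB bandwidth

Step 1 — Resonance: ω₀ = 1/√(LC) = 1/√(0.0164·5.36e-09) = 1.067e+05 rad/s.
Step 2 — f₀ = ω₀/(2π) = 1.698e+04 Hz.
Step 3 — Parallel Q: Q = R/(ω₀L) = 37.1/(1.067e+05·0.0164) = 0.02121.
Step 4 — Bandwidth: Δω = ω₀/Q = 5.029e+06 rad/s; BW = Δω/(2π) = 8.004e+05 Hz.

(a) f₀ = 1.698e+04 Hz  (b) Q = 0.02121  (c) BW = 8.004e+05 Hz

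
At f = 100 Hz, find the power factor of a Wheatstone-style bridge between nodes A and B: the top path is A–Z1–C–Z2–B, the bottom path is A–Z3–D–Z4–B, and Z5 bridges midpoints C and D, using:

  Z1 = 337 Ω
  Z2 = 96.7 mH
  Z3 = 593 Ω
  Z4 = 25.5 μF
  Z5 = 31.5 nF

Step 1 — Angular frequency: ω = 2π·f = 2π·100 = 628.3 rad/s.
Step 2 — Component impedances:
  Z1: Z = R = 337 Ω
  Z2: Z = jωL = j·628.3·0.0967 = 0 + j60.76 Ω
  Z3: Z = R = 593 Ω
  Z4: Z = 1/(jωC) = -j/(ω·C) = 0 - j62.41 Ω
  Z5: Z = 1/(jωC) = -j/(ω·C) = 0 - j5.053e+04 Ω
Step 3 — Bridge requires nodal analysis (the Z5 bridge couples midpoints C and D, so the two paths cannot be reduced to a simple series/parallel combination). Setting node B to ground and injecting 1 A at node A, the 3-node admittance system at A, C, D solves to V_A = Z_AB = 218.9 + j16.59 Ω = 219.6∠4.3° Ω.
Step 4 — Power factor: PF = cos(φ) = Re(Z)/|Z| = 218.93/219.56 = 0.9971.
Step 5 — Type: Im(Z) = 16.59 ⇒ lagging (phase φ = 4.3°).

PF = 0.9971 (lagging, φ = 4.3°)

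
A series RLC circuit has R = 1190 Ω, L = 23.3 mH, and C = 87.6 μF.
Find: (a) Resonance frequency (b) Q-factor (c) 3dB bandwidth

Step 1 — Resonance: ω₀ = 1/√(LC) = 1/√(0.0233·8.76e-05) = 700 rad/s.
Step 2 — f₀ = ω₀/(2π) = 111.4 Hz.
Step 3 — Series Q: Q = ω₀L/R = 700·0.0233/1190 = 0.0137.
Step 4 — Bandwidth: Δω = ω₀/Q = 5.107e+04 rad/s; BW = Δω/(2π) = 8129 Hz.

(a) f₀ = 111.4 Hz  (b) Q = 0.0137  (c) BW = 8129 Hz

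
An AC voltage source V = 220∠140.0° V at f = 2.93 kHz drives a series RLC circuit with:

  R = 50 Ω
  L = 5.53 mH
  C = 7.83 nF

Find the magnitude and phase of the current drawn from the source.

Step 1 — Angular frequency: ω = 2π·f = 2π·2930 = 1.841e+04 rad/s.
Step 2 — Component impedances:
  R: Z = R = 50 Ω
  L: Z = jωL = j·1.841e+04·0.00553 = 0 + j101.8 Ω
  C: Z = 1/(jωC) = -j/(ω·C) = 0 - j6937 Ω
Step 3 — Series combination: Z_total = R + L + C = 50 - j6835 Ω = 6836∠-89.6° Ω.
Step 4 — Source phasor: V = 220∠140.0° V = -168.5 + j141.4 V.
Step 5 — Ohm's law: I = V / Z_total = (-168.5 + j141.4) / (50 - j6835) = -0.02087 - j0.0245 A.
Step 6 — Convert to polar: |I| = 0.03218 A, ∠I = -130.4°.

I = 0.03218∠-130.4° A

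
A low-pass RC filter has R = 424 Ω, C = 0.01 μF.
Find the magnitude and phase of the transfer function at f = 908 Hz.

Step 1 — Angular frequency: ω = 2π·908 = 5705 rad/s.
Step 2 — Transfer function: H(jω) = 1/(1 + jωRC).
Step 3 — Denominator: 1 + jωRC = 1 + j·5705·424·1e-08 = 1 + j0.02419.
Step 4 — H = 0.9994 - j0.02418.
Step 5 — Magnitude: |H| = 0.9997 (-0.0 dB); phase: φ = -1.4°.

|H| = 0.9997 (-0.0 dB), φ = -1.4°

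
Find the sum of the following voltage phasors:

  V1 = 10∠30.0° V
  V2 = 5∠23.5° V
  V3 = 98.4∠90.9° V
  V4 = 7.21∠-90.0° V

Step 1 — Convert each phasor to rectangular form:
  V1 = 10·(cos(30.0°) + j·sin(30.0°)) = 8.66 + j5 V
  V2 = 5·(cos(23.5°) + j·sin(23.5°)) = 4.585 + j1.994 V
  V3 = 98.4·(cos(90.9°) + j·sin(90.9°)) = -1.546 + j98.39 V
  V4 = 7.21·(cos(-90.0°) + j·sin(-90.0°)) = 0 - j7.21 V
Step 2 — Sum components: V_total = 11.7 + j98.17 V.
Step 3 — Convert to polar: |V_total| = 98.87 V, ∠V_total = 83.2°.

V_total = 98.87∠83.2° V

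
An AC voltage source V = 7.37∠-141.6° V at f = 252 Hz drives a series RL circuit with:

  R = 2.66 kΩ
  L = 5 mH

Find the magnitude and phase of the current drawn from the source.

Step 1 — Angular frequency: ω = 2π·f = 2π·252 = 1583 rad/s.
Step 2 — Component impedances:
  R: Z = R = 2660 Ω
  L: Z = jωL = j·1583·0.005 = 0 + j7.917 Ω
Step 3 — Series combination: Z_total = R + L = 2660 + j7.917 Ω = 2660∠0.2° Ω.
Step 4 — Source phasor: V = 7.37∠-141.6° V = -5.776 - j4.578 V.
Step 5 — Ohm's law: I = V / Z_total = (-5.776 - j4.578) / (2660 + j7.917) = -0.002176 - j0.001715 A.
Step 6 — Convert to polar: |I| = 0.002771 A, ∠I = -141.8°.

I = 0.002771∠-141.8° A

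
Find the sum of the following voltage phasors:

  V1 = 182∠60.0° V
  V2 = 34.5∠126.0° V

Step 1 — Convert each phasor to rectangular form:
  V1 = 182·(cos(60.0°) + j·sin(60.0°)) = 91 + j157.6 V
  V2 = 34.5·(cos(126.0°) + j·sin(126.0°)) = -20.28 + j27.91 V
Step 2 — Sum components: V_total = 70.72 + j185.5 V.
Step 3 — Convert to polar: |V_total| = 198.5 V, ∠V_total = 69.1°.

V_total = 198.5∠69.1° V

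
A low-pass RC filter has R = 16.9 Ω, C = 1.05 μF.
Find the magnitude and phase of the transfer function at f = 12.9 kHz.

Step 1 — Angular frequency: ω = 2π·1.29e+04 = 8.105e+04 rad/s.
Step 2 — Transfer function: H(jω) = 1/(1 + jωRC).
Step 3 — Denominator: 1 + jωRC = 1 + j·8.105e+04·16.9·1.05e-06 = 1 + j1.438.
Step 4 — H = 0.3259 - j0.4687.
Step 5 — Magnitude: |H| = 0.5709 (-4.9 dB); phase: φ = -55.2°.

|H| = 0.5709 (-4.9 dB), φ = -55.2°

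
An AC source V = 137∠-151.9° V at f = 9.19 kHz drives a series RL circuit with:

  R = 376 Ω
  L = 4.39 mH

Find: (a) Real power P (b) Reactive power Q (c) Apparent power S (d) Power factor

Step 1 — Angular frequency: ω = 2π·f = 2π·9190 = 5.774e+04 rad/s.
Step 2 — Component impedances:
  R: Z = R = 376 Ω
  L: Z = jωL = j·5.774e+04·0.00439 = 0 + j253.5 Ω
Step 3 — Series combination: Z_total = R + L = 376 + j253.5 Ω = 453.5∠34.0° Ω.
Step 4 — Source phasor: V = 137∠-151.9° V = -120.9 - j64.53 V.
Step 5 — Current: I = V / Z = -0.3005 + j0.03099 A = 0.3021∠174.1° A.
Step 6 — Complex power: S = V·I* = 34.32 + j23.14 VA.
Step 7 — Real power: P = Re(S) = 34.32 W.
Step 8 — Reactive power: Q = Im(S) = 23.14 VAR.
Step 9 — Apparent power: |S| = 41.39 VA.
Step 10 — Power factor: PF = P/|S| = 0.8292 (lagging).

(a) P = 34.32 W  (b) Q = 23.14 VAR  (c) S = 41.39 VA  (d) PF = 0.8292 (lagging)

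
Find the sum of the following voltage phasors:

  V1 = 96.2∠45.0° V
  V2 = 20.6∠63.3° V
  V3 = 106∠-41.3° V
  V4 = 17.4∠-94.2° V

Step 1 — Convert each phasor to rectangular form:
  V1 = 96.2·(cos(45.0°) + j·sin(45.0°)) = 68.02 + j68.02 V
  V2 = 20.6·(cos(63.3°) + j·sin(63.3°)) = 9.256 + j18.4 V
  V3 = 106·(cos(-41.3°) + j·sin(-41.3°)) = 79.63 - j69.96 V
  V4 = 17.4·(cos(-94.2°) + j·sin(-94.2°)) = -1.274 - j17.35 V
Step 2 — Sum components: V_total = 155.6 - j0.8863 V.
Step 3 — Convert to polar: |V_total| = 155.6 V, ∠V_total = -0.3°.

V_total = 155.6∠-0.3° V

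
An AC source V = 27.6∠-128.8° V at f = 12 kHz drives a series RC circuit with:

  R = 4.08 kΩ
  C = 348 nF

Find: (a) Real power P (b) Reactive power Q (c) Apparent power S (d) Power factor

Step 1 — Angular frequency: ω = 2π·f = 2π·1.2e+04 = 7.54e+04 rad/s.
Step 2 — Component impedances:
  R: Z = R = 4080 Ω
  C: Z = 1/(jωC) = -j/(ω·C) = 0 - j38.11 Ω
Step 3 — Series combination: Z_total = R + C = 4080 - j38.11 Ω = 4080∠-0.5° Ω.
Step 4 — Source phasor: V = 27.6∠-128.8° V = -17.29 - j21.51 V.
Step 5 — Current: I = V / Z = -0.004189 - j0.005311 A = 0.006764∠-128.3° A.
Step 6 — Complex power: S = V·I* = 0.1867 - j0.001744 VA.
Step 7 — Real power: P = Re(S) = 0.1867 W.
Step 8 — Reactive power: Q = Im(S) = -0.001744 VAR.
Step 9 — Apparent power: |S| = 0.1867 VA.
Step 10 — Power factor: PF = P/|S| = 1 (leading).

(a) P = 0.1867 W  (b) Q = -0.001744 VAR  (c) S = 0.1867 VA  (d) PF = 1 (leading)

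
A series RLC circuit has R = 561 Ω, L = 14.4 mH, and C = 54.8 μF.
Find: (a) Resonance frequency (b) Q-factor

Step 1 — Resonance condition Im(Z)=0 gives ω₀ = 1/√(LC).
Step 2 — ω₀ = 1/√(0.0144·5.48e-05) = 1126 rad/s.
Step 3 — f₀ = ω₀/(2π) = 179.2 Hz.
Step 4 — Series Q: Q = ω₀L/R = 1126·0.0144/561 = 0.0289.

(a) f₀ = 179.2 Hz  (b) Q = 0.0289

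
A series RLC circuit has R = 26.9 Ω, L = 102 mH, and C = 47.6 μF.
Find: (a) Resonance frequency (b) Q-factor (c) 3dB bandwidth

Step 1 — Resonance condition Im(Z)=0 gives ω₀ = 1/√(LC).
Step 2 — ω₀ = 1/√(0.102·4.76e-05) = 453.8 rad/s.
Step 3 — f₀ = ω₀/(2π) = 72.23 Hz.
Step 4 — Series Q: Q = ω₀L/R = 453.8·0.102/26.9 = 1.721.
Step 5 — 3dB bandwidth: Δω = ω₀/Q = 263.7 rad/s; BW = Δω/(2π) = 41.97 Hz.

(a) f₀ = 72.23 Hz  (b) Q = 1.721  (c) BW = 41.97 Hz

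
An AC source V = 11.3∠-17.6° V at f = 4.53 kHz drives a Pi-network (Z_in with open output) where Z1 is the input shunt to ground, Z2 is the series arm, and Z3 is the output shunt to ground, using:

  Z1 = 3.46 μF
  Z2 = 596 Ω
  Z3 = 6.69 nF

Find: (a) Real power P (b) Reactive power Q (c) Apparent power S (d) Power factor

Step 1 — Angular frequency: ω = 2π·f = 2π·4530 = 2.846e+04 rad/s.
Step 2 — Component impedances:
  Z1: Z = 1/(jωC) = -j/(ω·C) = 0 - j10.15 Ω
  Z2: Z = R = 596 Ω
  Z3: Z = 1/(jωC) = -j/(ω·C) = 0 - j5252 Ω
Step 3 — With open output, the series arm Z2 and the output shunt Z3 appear in series to ground: Z2 + Z3 = 596 - j5252 Ω.
Step 4 — Parallel with input shunt Z1: Z_in = Z1 || (Z2 + Z3) = 0.002191 - j10.13 Ω = 10.13∠-90.0° Ω.
Step 5 — Source phasor: V = 11.3∠-17.6° V = 10.77 - j3.417 V.
Step 6 — Current: I = V / Z = 0.3374 + j1.063 A = 1.115∠72.4° A.
Step 7 — Complex power: S = V·I* = 0.002724 - j12.6 VA.
Step 8 — Real power: P = Re(S) = 0.002724 W.
Step 9 — Reactive power: Q = Im(S) = -12.6 VAR.
Step 10 — Apparent power: |S| = 12.6 VA.
Step 11 — Power factor: PF = P/|S| = 0.0002162 (leading).

(a) P = 0.002724 W  (b) Q = -12.6 VAR  (c) S = 12.6 VA  (d) PF = 0.0002162 (leading)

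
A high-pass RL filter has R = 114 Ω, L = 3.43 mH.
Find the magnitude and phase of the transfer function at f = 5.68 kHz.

Step 1 — Angular frequency: ω = 2π·5680 = 3.569e+04 rad/s.
Step 2 — Transfer function: H(jω) = jωL/(R + jωL).
Step 3 — Numerator jωL = j·122.4; denominator R + jωL = 114 + j122.4.
Step 4 — H = 0.5355 + j0.4987.
Step 5 — Magnitude: |H| = 0.7318 (-2.7 dB); phase: φ = 43.0°.

|H| = 0.7318 (-2.7 dB), φ = 43.0°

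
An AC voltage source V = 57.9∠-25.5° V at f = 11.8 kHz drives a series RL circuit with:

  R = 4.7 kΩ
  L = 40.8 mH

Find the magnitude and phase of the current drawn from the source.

Step 1 — Angular frequency: ω = 2π·f = 2π·1.18e+04 = 7.414e+04 rad/s.
Step 2 — Component impedances:
  R: Z = R = 4700 Ω
  L: Z = jωL = j·7.414e+04·0.0408 = 0 + j3025 Ω
Step 3 — Series combination: Z_total = R + L = 4700 + j3025 Ω = 5589∠32.8° Ω.
Step 4 — Source phasor: V = 57.9∠-25.5° V = 52.26 - j24.93 V.
Step 5 — Ohm's law: I = V / Z_total = (52.26 - j24.93) / (4700 + j3025) = 0.005449 - j0.00881 A.
Step 6 — Convert to polar: |I| = 0.01036 A, ∠I = -58.3°.

I = 0.01036∠-58.3° A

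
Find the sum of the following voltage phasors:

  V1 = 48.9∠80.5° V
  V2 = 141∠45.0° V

Step 1 — Convert each phasor to rectangular form:
  V1 = 48.9·(cos(80.5°) + j·sin(80.5°)) = 8.071 + j48.23 V
  V2 = 141·(cos(45.0°) + j·sin(45.0°)) = 99.7 + j99.7 V
Step 2 — Sum components: V_total = 107.8 + j147.9 V.
Step 3 — Convert to polar: |V_total| = 183 V, ∠V_total = 53.9°.

V_total = 183∠53.9° V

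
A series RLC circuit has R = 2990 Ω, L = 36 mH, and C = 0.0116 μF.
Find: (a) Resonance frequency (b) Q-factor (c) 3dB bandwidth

Step 1 — Resonance condition Im(Z)=0 gives ω₀ = 1/√(LC).
Step 2 — ω₀ = 1/√(0.036·1.16e-08) = 4.894e+04 rad/s.
Step 3 — f₀ = ω₀/(2π) = 7788 Hz.
Step 4 — Series Q: Q = ω₀L/R = 4.894e+04·0.036/2990 = 0.5892.
Step 5 — 3dB bandwidth: Δω = ω₀/Q = 8.306e+04 rad/s; BW = Δω/(2π) = 1.322e+04 Hz.

(a) f₀ = 7788 Hz  (b) Q = 0.5892  (c) BW = 1.322e+04 Hz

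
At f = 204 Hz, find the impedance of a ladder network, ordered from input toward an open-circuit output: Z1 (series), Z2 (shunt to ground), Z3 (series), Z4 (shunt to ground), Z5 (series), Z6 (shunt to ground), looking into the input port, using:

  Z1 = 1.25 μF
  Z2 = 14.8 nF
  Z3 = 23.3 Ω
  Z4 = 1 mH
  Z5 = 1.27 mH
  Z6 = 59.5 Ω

Step 1 — Angular frequency: ω = 2π·f = 2π·204 = 1282 rad/s.
Step 2 — Component impedances:
  Z1: Z = 1/(jωC) = -j/(ω·C) = 0 - j624.1 Ω
  Z2: Z = 1/(jωC) = -j/(ω·C) = 0 - j5.271e+04 Ω
  Z3: Z = R = 23.3 Ω
  Z4: Z = jωL = j·1282·0.001 = 0 + j1.282 Ω
  Z5: Z = jωL = j·1282·0.00127 = 0 + j1.628 Ω
  Z6: Z = R = 59.5 Ω
Step 3 — Ladder network (open output): work backward from the far end, alternating series and parallel combinations. Z_in = 23.33 - j622.9 Ω = 623.3∠-87.9° Ω.

Z = 23.33 - j622.9 Ω = 623.3∠-87.9° Ω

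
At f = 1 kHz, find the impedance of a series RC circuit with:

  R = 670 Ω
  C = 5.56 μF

Step 1 — Angular frequency: ω = 2π·f = 2π·1000 = 6283 rad/s.
Step 2 — Component impedances:
  R: Z = R = 670 Ω
  C: Z = 1/(jωC) = -j/(ω·C) = 0 - j28.62 Ω
Step 3 — Series combination: Z_total = R + C = 670 - j28.62 Ω = 670.6∠-2.4° Ω.

Z = 670 - j28.62 Ω = 670.6∠-2.4° Ω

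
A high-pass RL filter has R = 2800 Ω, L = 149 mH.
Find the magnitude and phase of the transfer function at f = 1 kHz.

Step 1 — Angular frequency: ω = 2π·1000 = 6283 rad/s.
Step 2 — Transfer function: H(jω) = jωL/(R + jωL).
Step 3 — Numerator jωL = j·936.2; denominator R + jωL = 2800 + j936.2.
Step 4 — H = 0.1006 + j0.3007.
Step 5 — Magnitude: |H| = 0.3171 (-10.0 dB); phase: φ = 71.5°.

|H| = 0.3171 (-10.0 dB), φ = 71.5°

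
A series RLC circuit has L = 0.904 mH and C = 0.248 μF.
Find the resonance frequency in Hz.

Step 1 — Resonance condition Im(Z)=0 gives ω₀ = 1/√(LC).
Step 2 — ω₀ = 1/√(0.000904·2.48e-07) = 6.679e+04 rad/s.
Step 3 — f₀ = ω₀/(2π) = 1.063e+04 Hz.

f₀ = 1.063e+04 Hz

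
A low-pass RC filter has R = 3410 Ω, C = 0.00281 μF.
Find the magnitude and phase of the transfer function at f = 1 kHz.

Step 1 — Angular frequency: ω = 2π·1000 = 6283 rad/s.
Step 2 — Transfer function: H(jω) = 1/(1 + jωRC).
Step 3 — Denominator: 1 + jωRC = 1 + j·6283·3410·2.81e-09 = 1 + j0.06021.
Step 4 — H = 0.9964 - j0.05999.
Step 5 — Magnitude: |H| = 0.9982 (-0.0 dB); phase: φ = -3.4°.

|H| = 0.9982 (-0.0 dB), φ = -3.4°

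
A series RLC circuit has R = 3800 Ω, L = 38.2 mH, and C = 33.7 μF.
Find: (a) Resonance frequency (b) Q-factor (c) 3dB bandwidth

Step 1 — Resonance: ω₀ = 1/√(LC) = 1/√(0.0382·3.37e-05) = 881.4 rad/s.
Step 2 — f₀ = ω₀/(2π) = 140.3 Hz.
Step 3 — Series Q: Q = ω₀L/R = 881.4·0.0382/3800 = 0.00886.
Step 4 — Bandwidth: Δω = ω₀/Q = 9.948e+04 rad/s; BW = Δω/(2π) = 1.583e+04 Hz.

(a) f₀ = 140.3 Hz  (b) Q = 0.00886  (c) BW = 1.583e+04 Hz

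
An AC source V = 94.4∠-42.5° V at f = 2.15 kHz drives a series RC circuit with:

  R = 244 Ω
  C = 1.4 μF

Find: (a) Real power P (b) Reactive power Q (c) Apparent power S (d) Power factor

Step 1 — Angular frequency: ω = 2π·f = 2π·2150 = 1.351e+04 rad/s.
Step 2 — Component impedances:
  R: Z = R = 244 Ω
  C: Z = 1/(jωC) = -j/(ω·C) = 0 - j52.88 Ω
Step 3 — Series combination: Z_total = R + C = 244 - j52.88 Ω = 249.7∠-12.2° Ω.
Step 4 — Source phasor: V = 94.4∠-42.5° V = 69.6 - j63.78 V.
Step 5 — Current: I = V / Z = 0.3265 - j0.1906 A = 0.3781∠-30.3° A.
Step 6 — Complex power: S = V·I* = 34.88 - j7.559 VA.
Step 7 — Real power: P = Re(S) = 34.88 W.
Step 8 — Reactive power: Q = Im(S) = -7.559 VAR.
Step 9 — Apparent power: |S| = 35.69 VA.
Step 10 — Power factor: PF = P/|S| = 0.9773 (leading).

(a) P = 34.88 W  (b) Q = -7.559 VAR  (c) S = 35.69 VA  (d) PF = 0.9773 (leading)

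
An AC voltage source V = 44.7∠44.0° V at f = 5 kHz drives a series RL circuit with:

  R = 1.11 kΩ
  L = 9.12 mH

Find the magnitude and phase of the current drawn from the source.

Step 1 — Angular frequency: ω = 2π·f = 2π·5000 = 3.142e+04 rad/s.
Step 2 — Component impedances:
  R: Z = R = 1110 Ω
  L: Z = jωL = j·3.142e+04·0.00912 = 0 + j286.5 Ω
Step 3 — Series combination: Z_total = R + L = 1110 + j286.5 Ω = 1146∠14.5° Ω.
Step 4 — Source phasor: V = 44.7∠44.0° V = 32.15 + j31.05 V.
Step 5 — Ohm's law: I = V / Z_total = (32.15 + j31.05) / (1110 + j286.5) = 0.03393 + j0.01922 A.
Step 6 — Convert to polar: |I| = 0.03899 A, ∠I = 29.5°.

I = 0.03899∠29.5° A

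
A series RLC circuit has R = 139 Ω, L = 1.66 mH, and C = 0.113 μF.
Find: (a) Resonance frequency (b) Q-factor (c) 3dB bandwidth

Step 1 — Resonance condition Im(Z)=0 gives ω₀ = 1/√(LC).
Step 2 — ω₀ = 1/√(0.00166·1.13e-07) = 7.301e+04 rad/s.
Step 3 — f₀ = ω₀/(2π) = 1.162e+04 Hz.
Step 4 — Series Q: Q = ω₀L/R = 7.301e+04·0.00166/139 = 0.872.
Step 5 — 3dB bandwidth: Δω = ω₀/Q = 8.373e+04 rad/s; BW = Δω/(2π) = 1.333e+04 Hz.

(a) f₀ = 1.162e+04 Hz  (b) Q = 0.872  (c) BW = 1.333e+04 Hz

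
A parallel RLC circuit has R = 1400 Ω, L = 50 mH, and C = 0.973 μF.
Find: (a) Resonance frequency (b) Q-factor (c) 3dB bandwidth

Step 1 — Resonance: ω₀ = 1/√(LC) = 1/√(0.05·9.73e-07) = 4534 rad/s.
Step 2 — f₀ = ω₀/(2π) = 721.6 Hz.
Step 3 — Parallel Q: Q = R/(ω₀L) = 1400/(4534·0.05) = 6.176.
Step 4 — Bandwidth: Δω = ω₀/Q = 734.1 rad/s; BW = Δω/(2π) = 116.8 Hz.

(a) f₀ = 721.6 Hz  (b) Q = 6.176  (c) BW = 116.8 Hz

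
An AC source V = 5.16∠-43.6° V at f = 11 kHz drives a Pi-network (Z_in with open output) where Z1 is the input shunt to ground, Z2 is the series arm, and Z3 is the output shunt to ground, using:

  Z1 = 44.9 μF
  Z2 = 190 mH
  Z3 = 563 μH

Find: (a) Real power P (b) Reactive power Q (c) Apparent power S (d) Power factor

Step 1 — Angular frequency: ω = 2π·f = 2π·1.1e+04 = 6.912e+04 rad/s.
Step 2 — Component impedances:
  Z1: Z = 1/(jωC) = -j/(ω·C) = 0 - j0.3222 Ω
  Z2: Z = jωL = j·6.912e+04·0.19 = 0 + j1.313e+04 Ω
  Z3: Z = jωL = j·6.912e+04·0.000563 = 0 + j38.91 Ω
Step 3 — With open output, the series arm Z2 and the output shunt Z3 appear in series to ground: Z2 + Z3 = 0 + j1.317e+04 Ω.
Step 4 — Parallel with input shunt Z1: Z_in = Z1 || (Z2 + Z3) = 0 - j0.3222 Ω = 0.3222∠-90.0° Ω.
Step 5 — Source phasor: V = 5.16∠-43.6° V = 3.737 - j3.558 V.
Step 6 — Current: I = V / Z = 11.04 + j11.6 A = 16.01∠46.4° A.
Step 7 — Complex power: S = V·I* = 0 - j82.62 VA.
Step 8 — Real power: P = Re(S) = 0 W.
Step 9 — Reactive power: Q = Im(S) = -82.62 VAR.
Step 10 — Apparent power: |S| = 82.62 VA.
Step 11 — Power factor: PF = P/|S| = 0 (leading).

(a) P = 0 W  (b) Q = -82.62 VAR  (c) S = 82.62 VA  (d) PF = 0 (leading)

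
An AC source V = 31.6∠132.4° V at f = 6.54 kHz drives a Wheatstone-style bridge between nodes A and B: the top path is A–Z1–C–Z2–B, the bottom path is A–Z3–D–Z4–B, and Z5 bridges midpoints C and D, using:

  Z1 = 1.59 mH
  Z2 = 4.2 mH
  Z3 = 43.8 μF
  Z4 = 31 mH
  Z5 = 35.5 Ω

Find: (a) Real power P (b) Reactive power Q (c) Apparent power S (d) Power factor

Step 1 — Angular frequency: ω = 2π·f = 2π·6540 = 4.109e+04 rad/s.
Step 2 — Component impedances:
  Z1: Z = jωL = j·4.109e+04·0.00159 = 0 + j65.34 Ω
  Z2: Z = jωL = j·4.109e+04·0.0042 = 0 + j172.6 Ω
  Z3: Z = 1/(jωC) = -j/(ω·C) = 0 - j0.5556 Ω
  Z4: Z = jωL = j·4.109e+04·0.031 = 0 + j1274 Ω
  Z5: Z = R = 35.5 Ω
Step 3 — Bridge requires nodal analysis (the Z5 bridge couples midpoints C and D, so the two paths cannot be reduced to a simple series/parallel combination). Setting node B to ground and injecting 1 A at node A, the 3-node admittance system at A, C, D solves to V_A = Z_AB = 21.14 + j163.5 Ω = 164.9∠82.6° Ω.
Step 4 — Source phasor: V = 31.6∠132.4° V = -21.31 + j23.34 V.
Step 5 — Current: I = V / Z = 0.1238 + j0.1463 A = 0.1916∠49.8° A.
Step 6 — Complex power: S = V·I* = 0.7764 + j6.006 VA.
Step 7 — Real power: P = Re(S) = 0.7764 W.
Step 8 — Reactive power: Q = Im(S) = 6.006 VAR.
Step 9 — Apparent power: |S| = 6.056 VA.
Step 10 — Power factor: PF = P/|S| = 0.1282 (lagging).

(a) P = 0.7764 W  (b) Q = 6.006 VAR  (c) S = 6.056 VA  (d) PF = 0.1282 (lagging)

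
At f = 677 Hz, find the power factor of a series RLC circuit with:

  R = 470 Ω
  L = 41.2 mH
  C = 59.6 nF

Step 1 — Angular frequency: ω = 2π·f = 2π·677 = 4254 rad/s.
Step 2 — Component impedances:
  R: Z = R = 470 Ω
  L: Z = jωL = j·4254·0.0412 = 0 + j175.3 Ω
  C: Z = 1/(jωC) = -j/(ω·C) = 0 - j3944 Ω
Step 3 — Series combination: Z_total = R + L + C = 470 - j3769 Ω = 3798∠-82.9° Ω.
Step 4 — Power factor: PF = cos(φ) = Re(Z)/|Z| = 470/3798 = 0.1237.
Step 5 — Type: Im(Z) = -3769 ⇒ leading (phase φ = -82.9°).

PF = 0.1237 (leading, φ = -82.9°)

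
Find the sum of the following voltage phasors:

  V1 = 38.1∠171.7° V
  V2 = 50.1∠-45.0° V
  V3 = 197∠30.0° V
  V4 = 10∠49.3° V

Step 1 — Convert each phasor to rectangular form:
  V1 = 38.1·(cos(171.7°) + j·sin(171.7°)) = -37.7 + j5.5 V
  V2 = 50.1·(cos(-45.0°) + j·sin(-45.0°)) = 35.43 - j35.43 V
  V3 = 197·(cos(30.0°) + j·sin(30.0°)) = 170.6 + j98.5 V
  V4 = 10·(cos(49.3°) + j·sin(49.3°)) = 6.521 + j7.581 V
Step 2 — Sum components: V_total = 174.9 + j76.16 V.
Step 3 — Convert to polar: |V_total| = 190.7 V, ∠V_total = 23.5°.

V_total = 190.7∠23.5° V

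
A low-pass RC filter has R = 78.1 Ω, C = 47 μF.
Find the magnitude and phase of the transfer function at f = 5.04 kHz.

Step 1 — Angular frequency: ω = 2π·5040 = 3.167e+04 rad/s.
Step 2 — Transfer function: H(jω) = 1/(1 + jωRC).
Step 3 — Denominator: 1 + jωRC = 1 + j·3.167e+04·78.1·4.7e-05 = 1 + j116.2.
Step 4 — H = 7.4e-05 - j0.008602.
Step 5 — Magnitude: |H| = 0.008602 (-41.3 dB); phase: φ = -89.5°.

|H| = 0.008602 (-41.3 dB), φ = -89.5°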